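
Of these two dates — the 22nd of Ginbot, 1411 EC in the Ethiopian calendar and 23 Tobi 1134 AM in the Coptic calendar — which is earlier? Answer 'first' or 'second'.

Converting both to JDN: 2239484 vs 2239000; the smaller is the second.

second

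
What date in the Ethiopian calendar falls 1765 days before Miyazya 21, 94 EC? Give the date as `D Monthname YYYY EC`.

22 Sene 89 EC

JDN of Miyazya 21, 94 EC = 1758419.
1758419 − 1765 = 1756654.
JDN 1756654 in the Ethiopian calendar is 22 Sene 89 EC.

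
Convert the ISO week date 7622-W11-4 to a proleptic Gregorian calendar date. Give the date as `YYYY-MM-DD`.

7622-03-17

ISO week 1 of 7622 is the week containing the first Thursday of 7622.
Week 11, day 4 (Thursday) lands on 7622-03-17.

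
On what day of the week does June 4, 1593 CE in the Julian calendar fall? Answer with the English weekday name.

This is JDN 2303056 (14 June 1593 Gregorian).
2303056 ≡ 0 (mod 7); counting from Monday = 0 gives Monday.

Monday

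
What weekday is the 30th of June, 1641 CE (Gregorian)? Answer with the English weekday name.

Sunday

2320604 ≡ 6 (mod 7); counting from Monday = 0 gives Sunday.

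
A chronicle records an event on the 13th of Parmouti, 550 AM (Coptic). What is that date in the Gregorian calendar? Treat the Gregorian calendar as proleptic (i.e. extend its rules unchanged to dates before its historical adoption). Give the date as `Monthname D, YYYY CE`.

Both dates share Julian Day Number 2025774; in the Gregorian calendar that is 12 April 834 CE.

April 12, 834 CE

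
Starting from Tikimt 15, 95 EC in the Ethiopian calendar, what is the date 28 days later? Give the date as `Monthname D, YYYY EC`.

Hidar 13, 95 EC

Counting 28 days forward from JDN 1758598 reaches JDN 1758626, which is Hidar 13, 95 EC.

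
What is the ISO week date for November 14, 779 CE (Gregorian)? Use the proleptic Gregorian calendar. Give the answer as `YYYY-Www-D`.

0779-W46-3

The weekday is Wednesday (ISO weekday 3).
That Wednesday belongs to ISO week 46 of ISO year 779.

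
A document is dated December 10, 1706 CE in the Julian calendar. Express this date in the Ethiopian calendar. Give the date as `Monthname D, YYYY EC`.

Tahsas 14, 1699 EC

Julian Day Number of the source date = 2344518.
Converting JDN 2344518 to the Ethiopian calendar gives 14 Tahsas 1699 EC.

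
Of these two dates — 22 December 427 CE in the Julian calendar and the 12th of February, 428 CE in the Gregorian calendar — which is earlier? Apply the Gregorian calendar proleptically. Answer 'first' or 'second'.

first

First date → JDN 1877375; second date → JDN 1877426.
JDN 1877375 < JDN 1877426, so the first date is earlier.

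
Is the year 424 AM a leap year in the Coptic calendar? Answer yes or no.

424 mod 4 = 0; in the Coptic calendar a year is leap when year mod 4 = 3, so it is a common year.

no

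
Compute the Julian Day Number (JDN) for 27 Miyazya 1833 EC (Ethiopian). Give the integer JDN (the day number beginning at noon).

2393595

Equivalently 4 May 1841 (Gregorian).
JDN 2451545 is 1 January 2000 CE (Gregorian); the target day is −57950 days from there, so JDN = 2393595.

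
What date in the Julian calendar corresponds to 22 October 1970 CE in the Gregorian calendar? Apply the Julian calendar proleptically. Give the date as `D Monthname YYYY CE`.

9 October 1970 CE

The Julian–Gregorian offset here is 13 days (Julian trailing).
22 October 1970 Gregorian − 13 days → 9 October 1970 Julian.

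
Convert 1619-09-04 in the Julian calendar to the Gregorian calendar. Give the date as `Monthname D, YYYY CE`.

For dates in this range the Gregorian date is 10 days ahead of the Julian.
4 September 1619 Julian + 10 days → 14 September 1619 Gregorian.

September 14, 1619 CE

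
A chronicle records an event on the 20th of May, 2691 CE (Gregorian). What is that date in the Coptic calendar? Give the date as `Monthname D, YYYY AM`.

Pashons 7, 2407 AM

Julian Day Number of the source date = 2704067.
Converting JDN 2704067 to the Coptic calendar gives 7 Pashons 2407 AM.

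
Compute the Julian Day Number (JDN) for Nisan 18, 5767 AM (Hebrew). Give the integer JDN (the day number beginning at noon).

2454197

In the Gregorian calendar the same day is 6 April 2007.
JDN 2451545 is 1 January 2000 CE (Gregorian); the target day is +2652 days from there, so JDN = 2454197.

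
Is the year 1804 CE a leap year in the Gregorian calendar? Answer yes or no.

1804 is divisible by 4 and not by 100, so it is a leap year.

yes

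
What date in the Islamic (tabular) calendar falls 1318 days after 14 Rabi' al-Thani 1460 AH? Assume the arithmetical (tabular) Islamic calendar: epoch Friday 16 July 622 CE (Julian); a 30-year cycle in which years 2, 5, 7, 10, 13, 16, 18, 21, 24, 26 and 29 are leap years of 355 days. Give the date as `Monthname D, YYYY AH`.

Muharram 4, 1464 AH

JDN of 14 Rabi' al-Thani 1460 AH = 2465563.
2465563 + 1318 = 2466881.
JDN 2466881 in the tabular Islamic calendar is Muharram 4, 1464 AH.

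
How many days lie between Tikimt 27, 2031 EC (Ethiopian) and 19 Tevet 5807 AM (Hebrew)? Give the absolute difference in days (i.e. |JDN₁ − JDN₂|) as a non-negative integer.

2994

JDN of the first date = 2465734.
JDN of the second date = 2468728.
|2468728 − 2465734| = 2994.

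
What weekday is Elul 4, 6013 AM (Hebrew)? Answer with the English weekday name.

Monday

This is JDN 2544192 (29 August 2253 Gregorian).
Since JDN mod 7 = 0 (0 = Monday), the day is Monday.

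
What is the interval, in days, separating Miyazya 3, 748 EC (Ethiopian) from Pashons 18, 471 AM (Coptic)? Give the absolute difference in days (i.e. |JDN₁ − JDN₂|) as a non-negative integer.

321

First date → JDN 1997275; second date → JDN 1996954.
The interval is |1997275 − 1996954| = 321 days.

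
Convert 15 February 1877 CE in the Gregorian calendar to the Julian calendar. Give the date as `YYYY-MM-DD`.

For dates in this range the Gregorian date is 12 days ahead of the Julian.
15 February 1877 Gregorian − 12 days → 3 February 1877 Julian.

1877-02-03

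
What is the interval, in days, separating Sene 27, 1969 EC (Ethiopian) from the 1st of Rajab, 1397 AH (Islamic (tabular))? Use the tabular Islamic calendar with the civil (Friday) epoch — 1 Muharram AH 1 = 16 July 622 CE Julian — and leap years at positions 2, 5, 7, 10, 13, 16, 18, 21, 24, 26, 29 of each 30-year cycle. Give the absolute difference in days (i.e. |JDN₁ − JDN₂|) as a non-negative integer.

JDN of the first date = 2443329.
JDN of the second date = 2443313.
|2443313 − 2443329| = 16.

16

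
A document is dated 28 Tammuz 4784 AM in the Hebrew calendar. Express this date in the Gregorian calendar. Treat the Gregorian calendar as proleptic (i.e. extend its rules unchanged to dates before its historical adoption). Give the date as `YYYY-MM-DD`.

Both dates share Julian Day Number 2095263; in the Gregorian calendar that is 14 July 1024 CE.

1024-07-14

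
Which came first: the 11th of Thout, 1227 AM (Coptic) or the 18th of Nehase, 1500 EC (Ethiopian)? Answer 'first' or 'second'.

second

The two dates have Julian Day Numbers 2272836 and 2272078 respectively.
Since 2272078 < 2272836, the second date comes first.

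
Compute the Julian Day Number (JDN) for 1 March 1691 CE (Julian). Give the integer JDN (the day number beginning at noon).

In the Gregorian calendar the same day is 11 March 1691.
JDN 2451545 is 1 January 2000 CE (Gregorian); the target day is −112790 days from there, so JDN = 2338755.

2338755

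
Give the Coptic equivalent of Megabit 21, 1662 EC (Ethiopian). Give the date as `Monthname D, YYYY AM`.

The source date corresponds to 27 March 1670 in the Gregorian calendar (JDN 2331101).
That day falls on 21 Paremhat 1386 AM in the Coptic calendar.

Paremhat 21, 1386 AM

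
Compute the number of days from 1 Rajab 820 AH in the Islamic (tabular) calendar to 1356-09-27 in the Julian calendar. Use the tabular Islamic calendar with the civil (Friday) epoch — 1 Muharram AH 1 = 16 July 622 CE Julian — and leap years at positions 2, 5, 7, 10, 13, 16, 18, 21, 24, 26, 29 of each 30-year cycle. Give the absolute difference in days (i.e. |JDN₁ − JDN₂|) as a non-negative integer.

JDN of the first date = 2238843.
JDN of the second date = 2216607.
|2216607 − 2238843| = 22236.

22236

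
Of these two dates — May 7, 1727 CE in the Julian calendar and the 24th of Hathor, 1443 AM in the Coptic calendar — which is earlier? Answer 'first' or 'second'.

second

First date → JDN 2351971; second date → JDN 2351803.
JDN 2351803 < JDN 2351971, so the second date is earlier.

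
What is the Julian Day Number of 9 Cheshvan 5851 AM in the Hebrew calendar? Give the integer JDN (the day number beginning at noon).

2484723

In the Gregorian calendar the same day is 2 November 2090.
JDN 2451545 is 1 January 2000 CE (Gregorian); the target day is +33178 days from there, so JDN = 2484723.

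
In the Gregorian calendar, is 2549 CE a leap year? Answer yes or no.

2549 is not divisible by 4, so it is a common year.

no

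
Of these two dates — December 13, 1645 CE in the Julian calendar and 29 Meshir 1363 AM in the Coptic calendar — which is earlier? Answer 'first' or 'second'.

First date → JDN 2322241; second date → JDN 2322678.
JDN 2322241 < JDN 2322678, so the first date is earlier.

first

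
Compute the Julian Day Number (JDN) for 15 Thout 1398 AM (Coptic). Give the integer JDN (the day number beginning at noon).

In the Gregorian calendar the same day is 22 September 1681.
JDN 2299161 is 15 October 1582 CE (Gregorian); the target day is +36137 days from there, so JDN = 2335298.

2335298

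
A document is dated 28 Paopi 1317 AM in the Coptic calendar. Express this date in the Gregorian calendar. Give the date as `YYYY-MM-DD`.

Julian Day Number of the source date = 2305756.
Converting JDN 2305756 to the Gregorian calendar gives 4 November 1600 CE.

1600-11-04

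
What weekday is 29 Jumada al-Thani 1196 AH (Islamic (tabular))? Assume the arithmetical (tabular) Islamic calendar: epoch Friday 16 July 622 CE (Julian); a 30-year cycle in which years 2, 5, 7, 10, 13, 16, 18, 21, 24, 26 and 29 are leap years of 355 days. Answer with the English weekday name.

Tuesday

Equivalently 11 June 1782 Gregorian, JDN 2372084.
Since JDN mod 7 = 1 (0 = Monday), the day is Tuesday.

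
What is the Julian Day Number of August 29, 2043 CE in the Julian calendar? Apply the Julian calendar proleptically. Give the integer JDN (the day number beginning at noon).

2467504

In the Gregorian calendar the same day is 11 September 2043.
JDN 2451545 is 1 January 2000 CE (Gregorian); the target day is +15959 days from there, so JDN = 2467504.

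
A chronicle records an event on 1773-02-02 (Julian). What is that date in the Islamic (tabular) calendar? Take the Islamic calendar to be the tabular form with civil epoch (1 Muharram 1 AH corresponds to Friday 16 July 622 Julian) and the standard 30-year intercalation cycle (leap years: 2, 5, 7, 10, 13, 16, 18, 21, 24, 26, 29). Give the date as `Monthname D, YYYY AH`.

Dhu al-Qa'dah 21, 1186 AH

Both dates share Julian Day Number 2368679; in the tabular Islamic calendar that is 21 Dhu al-Qa'dah 1186 AH.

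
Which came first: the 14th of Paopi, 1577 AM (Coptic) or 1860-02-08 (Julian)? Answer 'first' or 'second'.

The two dates have Julian Day Numbers 2400707 and 2400461 respectively.
Since 2400461 < 2400707, the second date comes first.

second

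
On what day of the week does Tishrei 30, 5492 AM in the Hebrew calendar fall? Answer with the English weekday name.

In the Gregorian calendar this is 30 October 1731 (JDN 2353597).
JDN 2353597 mod 7 = 1, and JDN 0 was a Monday, so this is a Tuesday.

Tuesday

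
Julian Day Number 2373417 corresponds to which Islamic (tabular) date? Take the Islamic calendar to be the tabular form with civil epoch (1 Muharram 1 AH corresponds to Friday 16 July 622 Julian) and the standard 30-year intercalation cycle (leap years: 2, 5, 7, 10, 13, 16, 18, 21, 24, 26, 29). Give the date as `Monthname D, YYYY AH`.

Rabi' al-Thani 3, 1200 AH

JDN 2373417 is 3 February 1786 in the Gregorian calendar.
In the tabular Islamic calendar that day is Rabi' al-Thani 3, 1200 AH.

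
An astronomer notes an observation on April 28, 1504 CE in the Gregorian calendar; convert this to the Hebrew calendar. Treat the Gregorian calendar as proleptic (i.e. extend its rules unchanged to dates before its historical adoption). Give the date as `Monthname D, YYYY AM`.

Iyar 4, 5264 AM

Both dates share Julian Day Number 2270502; in the Hebrew calendar that is 4 Iyar 5264 AM.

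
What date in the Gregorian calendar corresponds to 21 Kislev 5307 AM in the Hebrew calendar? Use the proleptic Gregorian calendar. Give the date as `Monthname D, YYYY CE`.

November 25, 1546 CE

Both dates share Julian Day Number 2286053; in the Gregorian calendar that is 25 November 1546 CE.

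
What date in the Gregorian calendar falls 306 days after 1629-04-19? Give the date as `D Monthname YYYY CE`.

19 February 1630 CE

JDN of 1629-04-19 = 2316149.
2316149 + 306 = 2316455.
JDN 2316455 in the Gregorian calendar is 19 February 1630 CE.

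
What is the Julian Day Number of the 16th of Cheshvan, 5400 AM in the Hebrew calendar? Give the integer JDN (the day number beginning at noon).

2320009

In the Gregorian calendar the same day is 13 November 1639.
JDN 2400001 is 17 November 1858 CE (Gregorian), MJD 0; the target day is −79992 days from there, so JDN = 2320009.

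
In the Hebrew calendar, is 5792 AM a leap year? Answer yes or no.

Hebrew year 5792 is year 16 of its 19-year Metonic cycle; leap years are at positions 3, 6, 8, 11, 14, 17, 19, so it is a common year (12 months).

no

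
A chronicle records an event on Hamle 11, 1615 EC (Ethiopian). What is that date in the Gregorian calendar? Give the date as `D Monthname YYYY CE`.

Both dates share Julian Day Number 2314044; in the Gregorian calendar that is 15 July 1623 CE.

15 July 1623 CE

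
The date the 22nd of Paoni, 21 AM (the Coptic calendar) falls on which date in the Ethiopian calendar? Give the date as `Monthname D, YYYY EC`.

The source date corresponds to 17 June 305 in the proleptic Gregorian calendar (JDN 1832626).
That day falls on 22 Sene 297 EC in the Ethiopian calendar.

Sene 22, 297 EC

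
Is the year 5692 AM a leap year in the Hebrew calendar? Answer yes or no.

yes

Hebrew year 5692 is year 11 of its 19-year Metonic cycle; leap years are at positions 3, 6, 8, 11, 14, 17, 19, so it is a leap year (13 months).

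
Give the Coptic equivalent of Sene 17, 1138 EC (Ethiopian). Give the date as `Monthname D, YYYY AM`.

Paoni 17, 862 AM

Both dates share Julian Day Number 2139796; in the Coptic calendar that is 17 Paoni 862 AM.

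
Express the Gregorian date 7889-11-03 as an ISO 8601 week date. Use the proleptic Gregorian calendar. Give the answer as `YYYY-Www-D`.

The weekday is Sunday (ISO weekday 7).
That Sunday belongs to ISO week 44 of ISO year 7889.

7889-W44-7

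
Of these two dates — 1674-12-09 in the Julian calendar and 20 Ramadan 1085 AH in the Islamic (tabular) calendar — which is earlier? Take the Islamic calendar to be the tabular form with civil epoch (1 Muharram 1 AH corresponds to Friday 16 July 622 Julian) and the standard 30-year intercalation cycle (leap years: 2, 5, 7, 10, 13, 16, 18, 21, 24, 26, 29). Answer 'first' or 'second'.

First date → JDN 2332829; second date → JDN 2332828.
JDN 2332828 < JDN 2332829, so the second date is earlier.

second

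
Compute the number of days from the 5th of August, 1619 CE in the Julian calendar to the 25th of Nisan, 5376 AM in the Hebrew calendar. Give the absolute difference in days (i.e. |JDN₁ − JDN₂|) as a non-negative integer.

JDN of the first date = 2312614.
JDN of the second date = 2311394.
|2311394 − 2312614| = 1220.

1220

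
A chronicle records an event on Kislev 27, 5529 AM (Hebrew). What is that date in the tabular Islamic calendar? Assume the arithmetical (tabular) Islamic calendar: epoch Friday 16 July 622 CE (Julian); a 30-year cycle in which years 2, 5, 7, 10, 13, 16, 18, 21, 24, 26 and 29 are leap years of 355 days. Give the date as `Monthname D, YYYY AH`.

Rajab 27, 1182 AH

Both dates share Julian Day Number 2367150; in the tabular Islamic calendar that is 27 Rajab 1182 AH.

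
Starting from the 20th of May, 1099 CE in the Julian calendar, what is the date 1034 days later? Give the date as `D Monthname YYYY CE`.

19 March 1102 CE

JDN of the 20th of May, 1099 CE = 2122607.
2122607 + 1034 = 2123641.
JDN 2123641 in the Julian calendar is 19 March 1102 CE.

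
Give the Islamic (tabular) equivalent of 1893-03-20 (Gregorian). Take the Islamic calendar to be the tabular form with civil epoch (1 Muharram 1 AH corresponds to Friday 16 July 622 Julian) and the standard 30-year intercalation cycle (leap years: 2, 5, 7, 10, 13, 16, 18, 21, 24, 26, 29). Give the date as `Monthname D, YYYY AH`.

Ramadan 2, 1310 AH

Julian Day Number of the source date = 2412543.
Converting JDN 2412543 to the tabular Islamic calendar gives 2 Ramadan 1310 AH.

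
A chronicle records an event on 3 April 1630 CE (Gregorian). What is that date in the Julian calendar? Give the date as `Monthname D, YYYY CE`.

March 24, 1630 CE

At this point the Julian calendar is 10 days behind the Gregorian.
3 April 1630 Gregorian − 10 days → 24 March 1630 Julian.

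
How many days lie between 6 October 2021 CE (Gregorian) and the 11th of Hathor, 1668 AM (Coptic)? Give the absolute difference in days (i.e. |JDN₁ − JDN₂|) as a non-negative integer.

25522

JDN of the first date = 2459494.
JDN of the second date = 2433972.
|2433972 − 2459494| = 25522.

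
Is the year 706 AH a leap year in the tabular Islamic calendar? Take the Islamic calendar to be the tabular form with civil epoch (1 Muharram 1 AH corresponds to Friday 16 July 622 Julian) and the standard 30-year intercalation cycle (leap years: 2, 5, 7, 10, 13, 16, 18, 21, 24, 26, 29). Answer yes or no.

yes

Year 706 AH is year 16 of its 30-year cycle; leap positions are 2, 5, 7, 10, 13, 16, 18, 21, 24, 26, 29, so it is a leap year (355 days).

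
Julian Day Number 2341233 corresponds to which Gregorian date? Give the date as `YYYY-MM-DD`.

1697-12-22

JDN 2451545 is 1 Jan 2000; 2341233 is −110312 days from there.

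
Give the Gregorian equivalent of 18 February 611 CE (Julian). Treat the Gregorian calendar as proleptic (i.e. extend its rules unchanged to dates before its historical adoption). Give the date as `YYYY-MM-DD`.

At this point the Julian calendar is 3 days behind the Gregorian.
18 February 611 Julian + 3 days → 21 February 611 Gregorian.

0611-02-21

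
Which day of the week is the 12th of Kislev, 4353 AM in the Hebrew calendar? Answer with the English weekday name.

Sunday

This is JDN 1937613 (25 November 592 Gregorian).
JDN 1937613 mod 7 = 6, and JDN 0 was a Monday, so this is a Sunday.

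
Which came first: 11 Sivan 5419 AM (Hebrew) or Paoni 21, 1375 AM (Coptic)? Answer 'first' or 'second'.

The two dates have Julian Day Numbers 2327150 and 2327173 respectively.
Since 2327150 < 2327173, the first date comes first.

first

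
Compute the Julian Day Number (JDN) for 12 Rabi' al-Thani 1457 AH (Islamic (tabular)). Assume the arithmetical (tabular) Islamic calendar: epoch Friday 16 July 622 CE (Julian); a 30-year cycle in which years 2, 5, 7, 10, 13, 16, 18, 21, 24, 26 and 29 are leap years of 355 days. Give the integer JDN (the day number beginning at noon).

In the Gregorian calendar the same day is 19 June 2035.
JDN 2451545 is 1 January 2000 CE (Gregorian); the target day is +12953 days from there, so JDN = 2464498.

2464498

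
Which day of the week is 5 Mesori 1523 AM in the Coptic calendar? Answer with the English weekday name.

In the Gregorian calendar this is 10 August 1807 (JDN 2381274).
Since JDN mod 7 = 0 (0 = Monday), the day is Monday.

Monday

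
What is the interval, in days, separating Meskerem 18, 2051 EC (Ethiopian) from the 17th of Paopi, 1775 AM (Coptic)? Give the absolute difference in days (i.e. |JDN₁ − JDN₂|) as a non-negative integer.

29

JDN of the first date = 2473000.
JDN of the second date = 2473029.
|2473029 − 2473000| = 29.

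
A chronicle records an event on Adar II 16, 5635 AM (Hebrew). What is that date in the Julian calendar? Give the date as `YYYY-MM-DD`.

Both dates share Julian Day Number 2405971; in the Julian calendar that is 11 March 1875 CE.

1875-03-11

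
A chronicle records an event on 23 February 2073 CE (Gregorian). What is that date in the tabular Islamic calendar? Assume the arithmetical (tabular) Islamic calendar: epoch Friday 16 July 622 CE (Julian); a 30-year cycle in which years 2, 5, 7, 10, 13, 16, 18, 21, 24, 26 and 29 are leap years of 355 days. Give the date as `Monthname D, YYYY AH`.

Both dates share Julian Day Number 2478262; in the tabular Islamic calendar that is 15 Safar 1496 AH.

Safar 15, 1496 AH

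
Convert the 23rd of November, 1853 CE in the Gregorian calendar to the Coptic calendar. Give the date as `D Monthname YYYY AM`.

15 Hathor 1570 AM

Both dates share Julian Day Number 2398181; in the Coptic calendar that is 15 Hathor 1570 AM.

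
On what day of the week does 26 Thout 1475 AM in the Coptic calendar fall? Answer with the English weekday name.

Wednesday

Equivalently 4 October 1758 Gregorian, JDN 2363433.
2363433 ≡ 2 (mod 7); counting from Monday = 0 gives Wednesday.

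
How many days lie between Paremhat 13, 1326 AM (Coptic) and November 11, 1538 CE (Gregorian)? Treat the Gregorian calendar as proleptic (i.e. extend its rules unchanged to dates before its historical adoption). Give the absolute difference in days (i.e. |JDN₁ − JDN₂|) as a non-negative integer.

JDN of the first date = 2309178.
JDN of the second date = 2283117.
|2283117 − 2309178| = 26061.

26061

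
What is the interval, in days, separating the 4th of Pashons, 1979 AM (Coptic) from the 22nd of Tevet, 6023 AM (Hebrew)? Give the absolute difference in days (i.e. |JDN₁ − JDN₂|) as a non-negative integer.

First date → JDN 2547737; second date → JDN 2547607.
The interval is |2547737 − 2547607| = 130 days.

130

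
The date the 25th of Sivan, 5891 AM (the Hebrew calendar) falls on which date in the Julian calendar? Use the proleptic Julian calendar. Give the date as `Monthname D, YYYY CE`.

Both dates share Julian Day Number 2499562; in the Julian calendar that is 6 June 2131 CE.

June 6, 2131 CE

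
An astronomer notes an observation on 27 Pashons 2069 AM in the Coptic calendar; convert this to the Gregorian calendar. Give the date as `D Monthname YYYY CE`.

7 June 2353 CE

Julian Day Number of the source date = 2580633.
Converting JDN 2580633 to the Gregorian calendar gives 7 June 2353 CE.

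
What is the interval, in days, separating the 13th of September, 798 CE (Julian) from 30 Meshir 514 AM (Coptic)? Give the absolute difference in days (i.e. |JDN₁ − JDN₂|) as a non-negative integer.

201

First date → JDN 2012783; second date → JDN 2012582.
The interval is |2012783 − 2012582| = 201 days.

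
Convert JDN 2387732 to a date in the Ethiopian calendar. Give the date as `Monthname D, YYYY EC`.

The Gregorian equivalent of JDN 2387732 is 15 April 1825.
In the Ethiopian calendar that day is Miyazya 8, 1817 EC.

Miyazya 8, 1817 EC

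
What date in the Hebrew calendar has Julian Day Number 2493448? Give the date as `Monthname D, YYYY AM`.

Elul 22, 5874 AM

The Gregorian equivalent of JDN 2493448 is 23 September 2114.
In the Hebrew calendar that day is Elul 22, 5874 AM.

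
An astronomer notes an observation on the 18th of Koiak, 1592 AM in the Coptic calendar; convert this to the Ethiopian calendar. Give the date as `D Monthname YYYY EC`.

Both dates share Julian Day Number 2406250; in the Ethiopian calendar that is 18 Tahsas 1868 EC.

18 Tahsas 1868 EC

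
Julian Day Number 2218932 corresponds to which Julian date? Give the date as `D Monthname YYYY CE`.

JDN 2218932 is 16 February 1363 in the proleptic Gregorian calendar.
In the Julian calendar that day is 8 February 1363 CE.

8 February 1363 CE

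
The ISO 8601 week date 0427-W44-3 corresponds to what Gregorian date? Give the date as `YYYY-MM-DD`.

ISO week 1 of 427 is the week containing the first Thursday of 427.
Week 44, day 3 (Wednesday) lands on 0427-11-03.

0427-11-03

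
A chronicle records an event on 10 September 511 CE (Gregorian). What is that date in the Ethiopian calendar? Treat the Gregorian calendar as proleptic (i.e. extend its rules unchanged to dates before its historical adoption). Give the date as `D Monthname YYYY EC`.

10 Meskerem 504 EC

Both dates share Julian Day Number 1907951; in the Ethiopian calendar that is 10 Meskerem 504 EC.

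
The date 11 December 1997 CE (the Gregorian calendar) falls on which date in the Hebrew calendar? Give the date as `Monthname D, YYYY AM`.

Kislev 12, 5758 AM

Both dates share Julian Day Number 2450794; in the Hebrew calendar that is 12 Kislev 5758 AM.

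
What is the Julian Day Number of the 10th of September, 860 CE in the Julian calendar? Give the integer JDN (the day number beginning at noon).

In the proleptic Gregorian calendar the same day is 14 September 860.
JDN 2451545 is 1 January 2000 CE (Gregorian); the target day is −416119 days from there, so JDN = 2035426.

2035426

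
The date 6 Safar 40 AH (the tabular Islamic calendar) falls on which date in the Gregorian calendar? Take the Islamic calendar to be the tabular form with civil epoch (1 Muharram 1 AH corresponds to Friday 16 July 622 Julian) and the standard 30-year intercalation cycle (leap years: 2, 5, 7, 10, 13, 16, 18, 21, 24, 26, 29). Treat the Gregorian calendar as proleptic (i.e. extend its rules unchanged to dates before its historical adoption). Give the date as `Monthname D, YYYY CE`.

June 24, 660 CE

Julian Day Number of the source date = 1962295.
Converting JDN 1962295 to the Gregorian calendar gives 24 June 660 CE.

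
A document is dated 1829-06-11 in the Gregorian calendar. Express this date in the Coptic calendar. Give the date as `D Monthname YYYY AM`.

5 Paoni 1545 AM

Both dates share Julian Day Number 2389250; in the Coptic calendar that is 5 Paoni 1545 AM.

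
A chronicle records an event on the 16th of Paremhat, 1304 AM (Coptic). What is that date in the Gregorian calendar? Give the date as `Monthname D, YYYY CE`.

Julian Day Number of the source date = 2301146.
Converting JDN 2301146 to the Gregorian calendar gives 22 March 1588 CE.

March 22, 1588 CE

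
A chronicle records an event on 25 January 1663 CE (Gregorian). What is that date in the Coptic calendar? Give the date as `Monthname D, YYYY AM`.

Both dates share Julian Day Number 2328483; in the Coptic calendar that is 20 Tobi 1379 AM.

Tobi 20, 1379 AM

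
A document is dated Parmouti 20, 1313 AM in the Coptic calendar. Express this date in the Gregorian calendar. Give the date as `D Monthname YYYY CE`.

25 April 1597 CE

Both dates share Julian Day Number 2304467; in the Gregorian calendar that is 25 April 1597 CE.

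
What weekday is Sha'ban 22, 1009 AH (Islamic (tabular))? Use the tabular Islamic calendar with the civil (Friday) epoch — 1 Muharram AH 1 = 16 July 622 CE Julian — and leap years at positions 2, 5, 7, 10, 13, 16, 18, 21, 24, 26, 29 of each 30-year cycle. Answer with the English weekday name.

This is JDN 2305870 (26 February 1601 Gregorian).
2305870 ≡ 0 (mod 7); counting from Monday = 0 gives Monday.

Monday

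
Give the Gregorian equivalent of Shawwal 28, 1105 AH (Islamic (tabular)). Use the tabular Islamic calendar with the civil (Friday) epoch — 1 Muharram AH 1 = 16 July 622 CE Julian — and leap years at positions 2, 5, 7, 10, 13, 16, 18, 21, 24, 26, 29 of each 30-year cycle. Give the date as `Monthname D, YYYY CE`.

June 22, 1694 CE

Julian Day Number of the source date = 2339954.
Converting JDN 2339954 to the Gregorian calendar gives 22 June 1694 CE.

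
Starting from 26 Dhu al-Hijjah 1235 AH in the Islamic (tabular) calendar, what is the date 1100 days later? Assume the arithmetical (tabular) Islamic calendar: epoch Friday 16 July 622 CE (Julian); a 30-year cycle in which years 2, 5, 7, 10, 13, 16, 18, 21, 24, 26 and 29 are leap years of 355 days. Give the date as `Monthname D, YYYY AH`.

JDN of 26 Dhu al-Hijjah 1235 AH = 2386078.
2386078 + 1100 = 2387178.
JDN 2387178 in the tabular Islamic calendar is Safar 3, 1239 AH.

Safar 3, 1239 AH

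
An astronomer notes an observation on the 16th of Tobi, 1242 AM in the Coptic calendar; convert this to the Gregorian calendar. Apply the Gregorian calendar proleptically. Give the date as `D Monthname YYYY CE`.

Both dates share Julian Day Number 2278440; in the Gregorian calendar that is 21 January 1526 CE.

21 January 1526 CE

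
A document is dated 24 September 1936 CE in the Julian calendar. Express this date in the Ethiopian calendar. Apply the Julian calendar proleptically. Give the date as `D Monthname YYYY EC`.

Julian Day Number of the source date = 2428449.
Converting JDN 2428449 to the Ethiopian calendar gives 27 Meskerem 1929 EC.

27 Meskerem 1929 EC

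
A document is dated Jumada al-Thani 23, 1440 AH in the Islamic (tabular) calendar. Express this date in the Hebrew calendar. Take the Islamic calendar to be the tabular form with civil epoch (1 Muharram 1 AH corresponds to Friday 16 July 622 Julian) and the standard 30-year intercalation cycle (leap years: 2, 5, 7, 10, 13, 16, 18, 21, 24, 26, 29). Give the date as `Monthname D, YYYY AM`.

The source date corresponds to 1 March 2019 in the Gregorian calendar (JDN 2458544).
That day falls on 24 Adar I 5779 AM in the Hebrew calendar.

Adar I 24, 5779 AM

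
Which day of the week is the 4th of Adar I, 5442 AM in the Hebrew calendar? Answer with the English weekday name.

Thursday

Equivalently 12 February 1682 Gregorian, JDN 2335441.
2335441 ≡ 3 (mod 7); counting from Monday = 0 gives Thursday.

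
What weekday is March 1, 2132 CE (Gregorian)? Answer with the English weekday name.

Saturday

2499817 ≡ 5 (mod 7); counting from Monday = 0 gives Saturday.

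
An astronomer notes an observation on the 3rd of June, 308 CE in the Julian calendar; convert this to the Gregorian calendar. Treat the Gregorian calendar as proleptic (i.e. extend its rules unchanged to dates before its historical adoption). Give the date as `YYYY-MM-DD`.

The Julian–Gregorian offset here is 1 day (Julian trailing).
3 June 308 Julian + 1 day → 4 June 308 Gregorian.

0308-06-04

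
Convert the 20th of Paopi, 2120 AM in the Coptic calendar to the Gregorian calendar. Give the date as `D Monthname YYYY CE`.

3 November 2403 CE

Both dates share Julian Day Number 2599044; in the Gregorian calendar that is 3 November 2403 CE.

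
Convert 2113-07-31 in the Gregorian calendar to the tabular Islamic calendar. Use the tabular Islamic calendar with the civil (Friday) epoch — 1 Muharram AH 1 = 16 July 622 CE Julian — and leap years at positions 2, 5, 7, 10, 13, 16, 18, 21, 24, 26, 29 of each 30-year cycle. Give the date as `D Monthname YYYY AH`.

Julian Day Number of the source date = 2493029.
Converting JDN 2493029 to the tabular Islamic calendar gives 17 Shawwal 1537 AH.

17 Shawwal 1537 AH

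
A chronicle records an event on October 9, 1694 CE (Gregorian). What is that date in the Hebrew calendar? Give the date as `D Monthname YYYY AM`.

20 Tishrei 5455 AM

Julian Day Number of the source date = 2340063.
Converting JDN 2340063 to the Hebrew calendar gives 20 Tishrei 5455 AM.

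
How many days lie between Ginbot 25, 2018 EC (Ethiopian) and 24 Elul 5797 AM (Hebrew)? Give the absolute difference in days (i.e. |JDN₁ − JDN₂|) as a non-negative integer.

JDN of the first date = 2461194.
JDN of the second date = 2465306.
|2465306 − 2461194| = 4112.

4112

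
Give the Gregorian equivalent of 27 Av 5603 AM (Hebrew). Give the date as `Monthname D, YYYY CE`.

August 23, 1843 CE

Julian Day Number of the source date = 2394436.
Converting JDN 2394436 to the Gregorian calendar gives 23 August 1843 CE.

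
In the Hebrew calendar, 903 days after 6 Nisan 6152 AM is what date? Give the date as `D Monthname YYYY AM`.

JDN of 6 Nisan 6152 AM = 2594810.
2594810 + 903 = 2595713.
JDN 2595713 in the Hebrew calendar is 24 Elul 6154 AM.

24 Elul 6154 AM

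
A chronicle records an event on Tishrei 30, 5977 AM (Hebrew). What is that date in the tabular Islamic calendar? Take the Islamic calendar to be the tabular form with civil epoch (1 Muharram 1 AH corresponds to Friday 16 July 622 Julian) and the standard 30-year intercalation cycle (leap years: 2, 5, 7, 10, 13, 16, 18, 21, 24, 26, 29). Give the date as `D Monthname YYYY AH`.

Julian Day Number of the source date = 2530723.
Converting JDN 2530723 to the tabular Islamic calendar gives 1 Rabi' al-Awwal 1644 AH.

1 Rabi' al-Awwal 1644 AH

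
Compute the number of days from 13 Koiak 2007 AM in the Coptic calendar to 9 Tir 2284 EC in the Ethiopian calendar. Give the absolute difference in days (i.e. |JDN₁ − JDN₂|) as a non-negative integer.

First date → JDN 2557823; second date → JDN 2558215.
The interval is |2557823 − 2558215| = 392 days.

392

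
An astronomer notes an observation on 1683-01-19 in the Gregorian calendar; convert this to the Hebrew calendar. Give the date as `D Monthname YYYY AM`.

21 Tevet 5443 AM

Julian Day Number of the source date = 2335782.
Converting JDN 2335782 to the Hebrew calendar gives 21 Tevet 5443 AM.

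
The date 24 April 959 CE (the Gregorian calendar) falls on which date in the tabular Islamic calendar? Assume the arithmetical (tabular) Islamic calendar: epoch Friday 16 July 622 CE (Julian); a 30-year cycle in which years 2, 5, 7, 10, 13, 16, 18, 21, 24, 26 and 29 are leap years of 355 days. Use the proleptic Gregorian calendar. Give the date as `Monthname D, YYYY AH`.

Julian Day Number of the source date = 2071441.
Converting JDN 2071441 to the tabular Islamic calendar gives 7 Safar 348 AH.

Safar 7, 348 AH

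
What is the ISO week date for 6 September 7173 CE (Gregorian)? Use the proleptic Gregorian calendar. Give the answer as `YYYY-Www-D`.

7173-W36-4

The weekday is Thursday (ISO weekday 4).
That Thursday belongs to ISO week 36 of ISO year 7173.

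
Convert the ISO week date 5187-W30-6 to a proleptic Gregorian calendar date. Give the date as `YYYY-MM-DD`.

5187-07-25

ISO week 1 of 5187 is the week containing the first Thursday of 5187.
Week 30, day 6 (Saturday) lands on 5187-07-25.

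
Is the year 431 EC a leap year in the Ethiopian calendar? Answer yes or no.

431 mod 4 = 3; in the Ethiopian calendar a year is leap when year mod 4 = 3, so it is a leap year.

yes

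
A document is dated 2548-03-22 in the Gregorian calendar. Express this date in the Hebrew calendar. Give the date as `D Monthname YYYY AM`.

10 Adar II 6308 AM

Julian Day Number of the source date = 2651779.
Converting JDN 2651779 to the Hebrew calendar gives 10 Adar II 6308 AM.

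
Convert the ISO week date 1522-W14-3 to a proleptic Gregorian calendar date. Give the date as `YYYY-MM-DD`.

ISO week 1 of 1522 is the week containing the first Thursday of 1522.
Week 14, day 3 (Wednesday) lands on 1522-04-05.

1522-04-05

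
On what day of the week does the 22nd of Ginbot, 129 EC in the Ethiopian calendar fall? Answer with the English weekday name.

Thursday

In the proleptic Gregorian calendar this is 16 May 137 (JDN 1771234).
JDN 1771234 mod 7 = 3, and JDN 0 was a Monday, so this is a Thursday.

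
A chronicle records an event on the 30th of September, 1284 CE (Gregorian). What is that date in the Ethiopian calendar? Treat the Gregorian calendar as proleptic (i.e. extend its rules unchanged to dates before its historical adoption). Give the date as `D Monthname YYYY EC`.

Both dates share Julian Day Number 2190305; in the Ethiopian calendar that is 26 Meskerem 1277 EC.

26 Meskerem 1277 EC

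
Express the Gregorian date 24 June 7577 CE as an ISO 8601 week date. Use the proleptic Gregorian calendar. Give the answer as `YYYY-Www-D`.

The weekday is Friday (ISO weekday 5).
That Friday belongs to ISO week 25 of ISO year 7577.

7577-W25-5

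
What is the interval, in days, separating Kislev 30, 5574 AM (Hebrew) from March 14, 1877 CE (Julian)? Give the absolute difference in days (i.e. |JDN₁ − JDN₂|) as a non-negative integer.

23104

First date → JDN 2383601; second date → JDN 2406705.
The interval is |2383601 − 2406705| = 23104 days.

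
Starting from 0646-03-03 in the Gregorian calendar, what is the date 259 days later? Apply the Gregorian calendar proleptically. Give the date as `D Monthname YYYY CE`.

Counting 259 days forward from JDN 1957068 reaches JDN 1957327, which is 17 November 646 CE.

17 November 646 CE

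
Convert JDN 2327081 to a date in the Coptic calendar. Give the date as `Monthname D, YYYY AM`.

Paremhat 19, 1375 AM

The Gregorian equivalent of JDN 2327081 is 25 March 1659.
In the Coptic calendar that day is Paremhat 19, 1375 AM.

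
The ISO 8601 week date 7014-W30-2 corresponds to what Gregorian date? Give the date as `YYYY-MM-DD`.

7014-07-26

ISO week 1 of 7014 is the week containing the first Thursday of 7014.
Week 30, day 2 (Tuesday) lands on 7014-07-26.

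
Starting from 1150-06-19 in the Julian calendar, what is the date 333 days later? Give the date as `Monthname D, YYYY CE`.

May 18, 1151 CE

The starting date is JDN 2141265; 2141265 + 333 = 2141598.
JDN 2141598 corresponds to May 18, 1151 CE.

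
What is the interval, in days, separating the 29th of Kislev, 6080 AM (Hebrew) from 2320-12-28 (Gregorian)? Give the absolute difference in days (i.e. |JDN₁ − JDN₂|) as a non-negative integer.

382

First date → JDN 2568402; second date → JDN 2568784.
The interval is |2568402 − 2568784| = 382 days.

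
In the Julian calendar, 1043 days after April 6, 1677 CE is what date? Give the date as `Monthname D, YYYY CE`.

February 13, 1680 CE

JDN of April 6, 1677 CE = 2333678.
2333678 + 1043 = 2334721.
JDN 2334721 in the Julian calendar is February 13, 1680 CE.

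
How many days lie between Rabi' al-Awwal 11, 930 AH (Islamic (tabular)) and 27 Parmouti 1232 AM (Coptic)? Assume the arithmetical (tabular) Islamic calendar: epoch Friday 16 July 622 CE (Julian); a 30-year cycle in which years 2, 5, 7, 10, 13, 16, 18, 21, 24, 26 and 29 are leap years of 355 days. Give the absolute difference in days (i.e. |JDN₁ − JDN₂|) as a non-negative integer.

2827

First date → JDN 2277716; second date → JDN 2274889.
The interval is |2277716 − 2274889| = 2827 days.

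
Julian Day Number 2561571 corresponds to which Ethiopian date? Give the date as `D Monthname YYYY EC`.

18 Megabit 2293 EC

JDN 2561571 is 30 March 2301 in the Gregorian calendar.
In the Ethiopian calendar that day is 18 Megabit 2293 EC.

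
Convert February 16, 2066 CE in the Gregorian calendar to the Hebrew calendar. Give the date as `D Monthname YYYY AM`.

Both dates share Julian Day Number 2475698; in the Hebrew calendar that is 21 Shevat 5826 AM.

21 Shevat 5826 AM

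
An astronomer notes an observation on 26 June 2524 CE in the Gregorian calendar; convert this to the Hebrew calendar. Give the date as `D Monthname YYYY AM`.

23 Sivan 6284 AM

Both dates share Julian Day Number 2643109; in the Hebrew calendar that is 23 Sivan 6284 AM.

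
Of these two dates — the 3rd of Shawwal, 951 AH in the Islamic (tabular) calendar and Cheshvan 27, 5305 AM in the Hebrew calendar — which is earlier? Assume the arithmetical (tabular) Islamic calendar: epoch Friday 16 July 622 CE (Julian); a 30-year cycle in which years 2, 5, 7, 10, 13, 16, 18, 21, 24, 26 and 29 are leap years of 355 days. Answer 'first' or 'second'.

second

The two dates have Julian Day Numbers 2285356 and 2285321 respectively.
Since 2285321 < 2285356, the second date comes first.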